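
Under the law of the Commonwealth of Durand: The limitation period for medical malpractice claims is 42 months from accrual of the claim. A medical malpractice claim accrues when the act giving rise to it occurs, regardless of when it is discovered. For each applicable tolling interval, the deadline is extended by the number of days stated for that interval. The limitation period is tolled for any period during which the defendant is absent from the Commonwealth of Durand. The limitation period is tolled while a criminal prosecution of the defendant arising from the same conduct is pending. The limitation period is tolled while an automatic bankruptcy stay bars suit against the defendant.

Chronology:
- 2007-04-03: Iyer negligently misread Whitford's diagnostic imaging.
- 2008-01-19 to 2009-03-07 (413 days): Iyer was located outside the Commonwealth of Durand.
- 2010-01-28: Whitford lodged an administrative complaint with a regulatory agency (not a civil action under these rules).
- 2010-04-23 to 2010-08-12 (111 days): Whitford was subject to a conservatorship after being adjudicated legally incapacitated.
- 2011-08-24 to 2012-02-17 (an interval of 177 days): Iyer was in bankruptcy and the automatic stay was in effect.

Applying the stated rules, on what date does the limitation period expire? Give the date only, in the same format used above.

2012-05-15

The limitation period began to run on 2007-04-03.
The untolled deadline — 42 months after 2007-04-03 — is 2010-10-03.
The period was tolled for 413 days by the defendant's absence from the jurisdiction (2008-01-19 to 2009-03-07), pushing the deadline to 2011-11-20.
Because the automatic bankruptcy stay ran from 2011-08-24 to 2012-02-17, the deadline is extended by 177 days to 2012-05-15.
No stated provision tolls the period for the plaintiff's incapacity, so the interval from 2010-04-23 to 2010-08-12 has no effect on the deadline.
None of the other events listed affects the running of the period under the stated rules.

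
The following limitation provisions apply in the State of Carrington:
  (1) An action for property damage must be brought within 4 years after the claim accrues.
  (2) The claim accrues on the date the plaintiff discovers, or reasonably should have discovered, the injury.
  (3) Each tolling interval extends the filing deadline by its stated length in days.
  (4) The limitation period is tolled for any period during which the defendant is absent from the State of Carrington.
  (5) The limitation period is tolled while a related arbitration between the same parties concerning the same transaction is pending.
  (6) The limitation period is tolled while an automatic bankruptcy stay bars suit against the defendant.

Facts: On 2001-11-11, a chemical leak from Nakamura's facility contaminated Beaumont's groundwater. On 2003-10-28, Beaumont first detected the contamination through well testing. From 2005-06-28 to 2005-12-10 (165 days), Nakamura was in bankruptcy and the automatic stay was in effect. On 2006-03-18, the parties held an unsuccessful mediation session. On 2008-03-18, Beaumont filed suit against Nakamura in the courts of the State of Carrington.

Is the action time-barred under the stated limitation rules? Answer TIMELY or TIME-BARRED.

TIMELY

The claim did not accrue until Beaumont discovered the injury on 2003-10-28; the 2001-11-11 act date does not start the clock under the stated rule.
Adding the 4 years base period to 2003-10-28 gives a deadline of 2007-10-28, before any tolling.
Because the automatic bankruptcy stay ran from 2005-06-28 to 2005-12-10, the deadline is extended by 165 days to 2008-04-10.
Nothing else in the chronology tolls or restarts the period.
Filing on 2008-03-18 beat the 2008-04-10 deadline — the action is timely.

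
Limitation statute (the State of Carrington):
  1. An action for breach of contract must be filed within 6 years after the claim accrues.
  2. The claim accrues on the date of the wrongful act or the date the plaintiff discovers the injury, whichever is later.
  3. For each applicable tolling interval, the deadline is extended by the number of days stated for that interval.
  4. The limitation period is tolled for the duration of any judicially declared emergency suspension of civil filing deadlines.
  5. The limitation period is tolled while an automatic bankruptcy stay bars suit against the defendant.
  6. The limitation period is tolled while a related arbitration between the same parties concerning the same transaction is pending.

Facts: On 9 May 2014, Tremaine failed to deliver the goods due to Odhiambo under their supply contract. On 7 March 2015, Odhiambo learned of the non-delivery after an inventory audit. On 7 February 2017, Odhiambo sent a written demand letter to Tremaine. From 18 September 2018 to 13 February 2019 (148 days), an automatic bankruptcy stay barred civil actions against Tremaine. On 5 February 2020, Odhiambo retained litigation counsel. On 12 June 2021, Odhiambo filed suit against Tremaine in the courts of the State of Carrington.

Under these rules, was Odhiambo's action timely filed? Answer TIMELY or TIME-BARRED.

TIMELY

Taking the later of the act (9 May 2014) and discovery (7 March 2015), the claim accrued on 7 March 2015.
Adding the 6 years base period to 7 March 2015 gives a deadline of 7 March 2021, before any tolling.
Because the automatic bankruptcy stay ran from 18 September 2018 to 13 February 2019, the deadline is extended by 148 days to 2 August 2021.
The other events in the timeline have no effect on the limitation period under the stated rules.
Odhiambo filed on 12 June 2021, before the 2 August 2021 deadline, so the action is timely.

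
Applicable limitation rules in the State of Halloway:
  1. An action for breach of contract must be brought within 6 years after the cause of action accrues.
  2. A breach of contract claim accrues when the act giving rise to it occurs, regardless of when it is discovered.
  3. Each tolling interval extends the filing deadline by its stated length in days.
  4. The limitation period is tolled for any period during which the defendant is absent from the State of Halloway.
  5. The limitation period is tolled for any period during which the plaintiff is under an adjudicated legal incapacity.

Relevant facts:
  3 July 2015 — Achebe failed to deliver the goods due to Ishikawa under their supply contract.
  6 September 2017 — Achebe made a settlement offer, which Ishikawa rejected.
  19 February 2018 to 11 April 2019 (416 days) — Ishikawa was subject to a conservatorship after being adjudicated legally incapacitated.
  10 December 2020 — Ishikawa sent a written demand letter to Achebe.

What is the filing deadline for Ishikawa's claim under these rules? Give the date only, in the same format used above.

23 August 2022

The claim accrued on 3 July 2015, when the wrongful act occurred.
6 years from 3 July 2015 is 3 July 2021.
The period was tolled for 416 days by the plaintiff's legal incapacity (19 February 2018 to 11 April 2019), pushing the deadline to 23 August 2022.
The other events in the timeline have no effect on the limitation period under the stated rules.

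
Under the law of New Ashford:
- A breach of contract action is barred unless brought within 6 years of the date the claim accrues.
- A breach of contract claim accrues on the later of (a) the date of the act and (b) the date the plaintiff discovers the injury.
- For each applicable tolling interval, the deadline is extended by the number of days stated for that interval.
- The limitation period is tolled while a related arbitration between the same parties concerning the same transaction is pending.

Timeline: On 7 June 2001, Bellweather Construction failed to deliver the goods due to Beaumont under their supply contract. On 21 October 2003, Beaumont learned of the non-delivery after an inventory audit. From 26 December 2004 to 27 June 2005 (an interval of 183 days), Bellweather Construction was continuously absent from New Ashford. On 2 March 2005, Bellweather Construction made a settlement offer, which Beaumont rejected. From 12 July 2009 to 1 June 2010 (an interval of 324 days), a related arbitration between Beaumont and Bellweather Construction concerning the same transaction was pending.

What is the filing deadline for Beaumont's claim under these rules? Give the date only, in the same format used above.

The claim accrued on 21 October 2003 — the later of the 7 June 2001 act and the 21 October 2003 discovery.
Adding the 6 years base period to 21 October 2003 gives a deadline of 21 October 2009, before any tolling.
The period was tolled for 324 days by the pending related arbitration (12 July 2009 to 1 June 2010), pushing the deadline to 10 September 2010.
The defendant's absence from the jurisdiction from 26 December 2004 to 27 June 2005 does not toll the period, because no stated rule makes the defendant's absence a tolling event.
Nothing else in the chronology tolls or restarts the period.

10 September 2010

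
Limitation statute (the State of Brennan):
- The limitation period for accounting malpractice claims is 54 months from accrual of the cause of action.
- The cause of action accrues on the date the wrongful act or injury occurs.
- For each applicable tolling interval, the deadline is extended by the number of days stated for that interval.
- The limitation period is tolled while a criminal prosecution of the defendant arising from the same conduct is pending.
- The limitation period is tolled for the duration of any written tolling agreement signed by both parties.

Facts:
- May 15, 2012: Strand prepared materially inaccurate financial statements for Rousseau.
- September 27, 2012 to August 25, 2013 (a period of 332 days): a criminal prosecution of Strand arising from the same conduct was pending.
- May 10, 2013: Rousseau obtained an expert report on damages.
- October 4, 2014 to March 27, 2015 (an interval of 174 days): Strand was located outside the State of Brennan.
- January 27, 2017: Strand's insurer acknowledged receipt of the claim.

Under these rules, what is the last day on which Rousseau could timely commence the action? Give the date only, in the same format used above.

The claim accrued on May 15, 2012, when the wrongful act occurred.
54 months from May 15, 2012 is November 15, 2016.
The pending criminal prosecution from September 27, 2012 to August 25, 2013 tolled the period for 332 days, extending the deadline to October 13, 2017.
No stated provision tolls the period for the defendant's absence, so the interval from October 4, 2014 to March 27, 2015 has no effect on the deadline.
None of the other events listed affects the running of the period under the stated rules.

October 13, 2017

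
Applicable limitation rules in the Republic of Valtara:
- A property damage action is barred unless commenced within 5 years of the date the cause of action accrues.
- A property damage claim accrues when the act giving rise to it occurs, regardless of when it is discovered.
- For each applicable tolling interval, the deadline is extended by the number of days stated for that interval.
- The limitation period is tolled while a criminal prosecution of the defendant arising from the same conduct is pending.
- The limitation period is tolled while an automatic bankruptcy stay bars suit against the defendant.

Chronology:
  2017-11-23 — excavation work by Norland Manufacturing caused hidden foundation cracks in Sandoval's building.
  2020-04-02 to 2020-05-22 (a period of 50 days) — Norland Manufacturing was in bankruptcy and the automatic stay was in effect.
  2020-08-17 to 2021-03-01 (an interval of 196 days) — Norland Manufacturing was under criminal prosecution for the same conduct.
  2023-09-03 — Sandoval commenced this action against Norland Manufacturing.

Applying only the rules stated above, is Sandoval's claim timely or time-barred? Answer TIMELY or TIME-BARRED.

TIME-BARRED

The claim accrued on 2017-11-23, when the wrongful act occurred.
The untolled deadline — 5 years after 2017-11-23 — is 2022-11-23.
The period was tolled for 50 days by the automatic bankruptcy stay (2020-04-02 to 2020-05-22), pushing the deadline to 2023-01-12.
The period was tolled for 196 days by the pending criminal prosecution (2020-08-17 to 2021-03-01), pushing the deadline to 2023-07-27.
The 2023-09-03 filing falls after the 2023-07-27 deadline; the claim is time-barred.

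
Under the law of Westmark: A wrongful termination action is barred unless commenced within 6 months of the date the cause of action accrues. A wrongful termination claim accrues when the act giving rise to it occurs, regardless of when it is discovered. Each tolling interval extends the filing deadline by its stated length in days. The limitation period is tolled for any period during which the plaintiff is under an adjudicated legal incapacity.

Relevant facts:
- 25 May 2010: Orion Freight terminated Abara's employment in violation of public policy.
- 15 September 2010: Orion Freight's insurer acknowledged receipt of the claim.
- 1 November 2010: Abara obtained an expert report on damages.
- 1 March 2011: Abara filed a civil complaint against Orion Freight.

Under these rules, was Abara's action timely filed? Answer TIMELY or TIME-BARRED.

The limitation period began to run on 25 May 2010.
Adding the 6 months base period to 25 May 2010 gives a deadline of 25 November 2010, before any tolling.
Nothing else in the chronology tolls or restarts the period.
Filing on 1 March 2011 missed the 25 November 2010 deadline — the action is time-barred.

TIME-BARRED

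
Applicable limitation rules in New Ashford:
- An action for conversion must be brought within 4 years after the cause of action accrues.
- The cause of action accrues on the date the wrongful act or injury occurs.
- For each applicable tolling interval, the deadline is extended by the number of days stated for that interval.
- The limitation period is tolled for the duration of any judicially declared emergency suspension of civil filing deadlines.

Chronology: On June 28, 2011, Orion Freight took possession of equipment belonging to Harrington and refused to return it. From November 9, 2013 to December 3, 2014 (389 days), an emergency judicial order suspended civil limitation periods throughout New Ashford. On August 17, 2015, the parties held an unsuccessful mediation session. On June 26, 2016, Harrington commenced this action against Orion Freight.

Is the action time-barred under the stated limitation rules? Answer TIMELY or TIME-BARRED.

TIMELY

The cause of action accrued on June 28, 2011, the date of the act.
The untolled deadline — 4 years after June 28, 2011 — is June 28, 2015.
The period was tolled for 389 days by the emergency suspension of filing deadlines (November 9, 2013 to December 3, 2014), pushing the deadline to July 21, 2016.
The other events in the timeline have no effect on the limitation period under the stated rules.
Filing on June 26, 2016 beat the July 21, 2016 deadline — the action is timely.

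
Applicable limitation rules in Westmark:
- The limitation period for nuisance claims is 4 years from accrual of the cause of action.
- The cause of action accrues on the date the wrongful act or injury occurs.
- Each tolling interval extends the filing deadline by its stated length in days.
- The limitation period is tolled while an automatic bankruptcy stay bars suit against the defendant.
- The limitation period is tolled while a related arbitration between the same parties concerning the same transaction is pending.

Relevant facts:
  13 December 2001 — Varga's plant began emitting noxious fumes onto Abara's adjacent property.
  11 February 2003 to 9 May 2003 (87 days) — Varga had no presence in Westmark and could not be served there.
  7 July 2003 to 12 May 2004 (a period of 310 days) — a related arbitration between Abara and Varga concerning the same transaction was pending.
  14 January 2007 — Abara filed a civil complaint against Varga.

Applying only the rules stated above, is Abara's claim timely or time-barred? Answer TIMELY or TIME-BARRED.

The cause of action accrued on 13 December 2001, the date of the act.
Adding the 4 years base period to 13 December 2001 gives a deadline of 13 December 2005, before any tolling.
The pending related arbitration from 7 July 2003 to 12 May 2004 tolled the period for 310 days, extending the deadline to 19 October 2006.
No stated provision tolls the period for the defendant's absence, so the interval from 11 February 2003 to 9 May 2003 has no effect on the deadline.
The 14 January 2007 filing falls after the 19 October 2006 deadline; the claim is time-barred.

TIME-BARRED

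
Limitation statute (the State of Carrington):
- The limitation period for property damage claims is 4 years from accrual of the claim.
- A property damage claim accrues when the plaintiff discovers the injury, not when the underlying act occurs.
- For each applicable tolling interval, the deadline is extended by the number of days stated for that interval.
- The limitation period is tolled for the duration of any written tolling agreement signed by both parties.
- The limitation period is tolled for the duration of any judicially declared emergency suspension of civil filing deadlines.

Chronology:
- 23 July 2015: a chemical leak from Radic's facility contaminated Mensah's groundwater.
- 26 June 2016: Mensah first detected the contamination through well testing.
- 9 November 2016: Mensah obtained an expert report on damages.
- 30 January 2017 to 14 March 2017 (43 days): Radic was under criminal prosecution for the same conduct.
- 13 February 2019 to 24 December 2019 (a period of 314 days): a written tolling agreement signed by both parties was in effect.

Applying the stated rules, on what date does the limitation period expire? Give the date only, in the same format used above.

6 May 2021

The claim did not accrue until Mensah discovered the injury on 26 June 2016; the 23 July 2015 act date does not start the clock under the stated rule.
4 years from 26 June 2016 is 26 June 2020.
The period was tolled for 314 days by the written tolling agreement (13 February 2019 to 24 December 2019), pushing the deadline to 6 May 2021.
No stated provision tolls the period for a criminal prosecution, so the interval from 30 January 2017 to 14 March 2017 has no effect on the deadline.
Nothing else in the chronology tolls or restarts the period.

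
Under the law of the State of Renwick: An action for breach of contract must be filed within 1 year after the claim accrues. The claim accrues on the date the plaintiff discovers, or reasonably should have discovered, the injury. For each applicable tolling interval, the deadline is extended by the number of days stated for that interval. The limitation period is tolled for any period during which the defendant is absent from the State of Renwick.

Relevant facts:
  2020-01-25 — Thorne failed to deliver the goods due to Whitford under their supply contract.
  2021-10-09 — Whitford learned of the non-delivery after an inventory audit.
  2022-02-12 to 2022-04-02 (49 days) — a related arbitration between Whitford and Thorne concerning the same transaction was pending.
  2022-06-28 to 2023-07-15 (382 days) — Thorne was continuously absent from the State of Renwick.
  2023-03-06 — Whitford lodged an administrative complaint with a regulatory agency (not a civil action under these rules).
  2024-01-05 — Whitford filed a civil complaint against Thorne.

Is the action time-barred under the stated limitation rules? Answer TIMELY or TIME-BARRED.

Under the discovery rule, the claim accrued on 2021-10-09, when Whitford discovered the injury — not on the 2020-01-25 date of the underlying act.
The untolled deadline — 1 year after 2021-10-09 — is 2022-10-09.
The period was tolled for 382 days by the defendant's absence from the jurisdiction (2022-06-28 to 2023-07-15), pushing the deadline to 2023-10-26.
No stated provision tolls the period for a pending arbitration, so the interval from 2022-02-12 to 2022-04-02 has no effect on the deadline.
The other events in the timeline have no effect on the limitation period under the stated rules.
Whitford filed on 2024-01-05, after the 2023-10-26 deadline, so the action is time-barred.

TIME-BARRED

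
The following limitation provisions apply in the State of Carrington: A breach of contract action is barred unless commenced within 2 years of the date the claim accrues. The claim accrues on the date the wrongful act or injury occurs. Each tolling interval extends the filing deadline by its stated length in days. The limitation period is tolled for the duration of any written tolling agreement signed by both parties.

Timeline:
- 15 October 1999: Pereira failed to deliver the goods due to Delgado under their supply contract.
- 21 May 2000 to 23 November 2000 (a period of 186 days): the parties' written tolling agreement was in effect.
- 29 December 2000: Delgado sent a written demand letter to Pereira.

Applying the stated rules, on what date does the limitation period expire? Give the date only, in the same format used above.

19 April 2002

The claim accrued on 15 October 1999, the date of the act.
Adding the 2 years base period to 15 October 1999 gives a deadline of 15 October 2001, before any tolling.
The period was tolled for 186 days by the written tolling agreement (21 May 2000 to 23 November 2000), pushing the deadline to 19 April 2002.
Nothing else in the chronology tolls or restarts the period.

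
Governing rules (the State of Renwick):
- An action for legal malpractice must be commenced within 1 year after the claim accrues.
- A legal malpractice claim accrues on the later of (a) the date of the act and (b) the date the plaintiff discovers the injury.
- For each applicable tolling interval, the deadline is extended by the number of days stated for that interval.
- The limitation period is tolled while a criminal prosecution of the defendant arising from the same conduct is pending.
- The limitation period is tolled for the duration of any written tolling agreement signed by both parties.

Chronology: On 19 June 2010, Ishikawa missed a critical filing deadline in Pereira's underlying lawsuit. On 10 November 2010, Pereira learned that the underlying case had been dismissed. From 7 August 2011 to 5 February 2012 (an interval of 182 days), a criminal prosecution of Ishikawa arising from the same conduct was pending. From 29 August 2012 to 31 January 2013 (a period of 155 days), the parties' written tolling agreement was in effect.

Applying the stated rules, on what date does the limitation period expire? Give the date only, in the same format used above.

The claim accrued on 10 November 2010 — the later of the 19 June 2010 act and the 10 November 2010 discovery.
1 year from 10 November 2010 is 10 November 2011.
The pending criminal prosecution from 7 August 2011 to 5 February 2012 tolled the period for 182 days, extending the deadline to 10 May 2012.
The written tolling agreement from 29 August 2012 to 31 January 2013 began after the period had already run on 10 May 2012, so it has no tolling effect.

10 May 2012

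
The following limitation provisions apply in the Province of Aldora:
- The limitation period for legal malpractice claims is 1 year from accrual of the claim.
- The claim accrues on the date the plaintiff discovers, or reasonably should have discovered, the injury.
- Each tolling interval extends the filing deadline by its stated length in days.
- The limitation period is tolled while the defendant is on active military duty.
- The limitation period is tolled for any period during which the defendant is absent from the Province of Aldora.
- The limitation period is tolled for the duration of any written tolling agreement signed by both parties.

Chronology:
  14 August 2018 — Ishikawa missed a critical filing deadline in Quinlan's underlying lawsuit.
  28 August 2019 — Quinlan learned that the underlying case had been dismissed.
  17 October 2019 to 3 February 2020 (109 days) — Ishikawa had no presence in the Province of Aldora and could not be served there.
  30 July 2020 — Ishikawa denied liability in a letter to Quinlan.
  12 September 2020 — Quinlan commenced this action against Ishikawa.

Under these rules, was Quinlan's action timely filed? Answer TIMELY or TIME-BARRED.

The claim did not accrue until Quinlan discovered the injury on 28 August 2019; the 14 August 2018 act date does not start the clock under the stated rule.
Adding the 1 year base period to 28 August 2019 gives a deadline of 28 August 2020, before any tolling.
The period was tolled for 109 days by the defendant's absence from the jurisdiction (17 October 2019 to 3 February 2020), pushing the deadline to 15 December 2020.
The other events in the timeline have no effect on the limitation period under the stated rules.
The 12 September 2020 filing precedes the 15 December 2020 deadline; the claim is timely.

TIMELY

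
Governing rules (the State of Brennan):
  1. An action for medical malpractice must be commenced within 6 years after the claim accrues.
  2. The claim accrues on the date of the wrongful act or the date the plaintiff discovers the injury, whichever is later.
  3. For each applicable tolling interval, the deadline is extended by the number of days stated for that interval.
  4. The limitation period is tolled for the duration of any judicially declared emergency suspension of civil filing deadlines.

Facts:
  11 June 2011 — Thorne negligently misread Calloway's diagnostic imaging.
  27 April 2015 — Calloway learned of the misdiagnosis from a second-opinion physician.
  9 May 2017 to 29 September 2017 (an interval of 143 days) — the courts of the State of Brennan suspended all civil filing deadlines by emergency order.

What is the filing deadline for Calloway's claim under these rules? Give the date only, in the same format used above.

Taking the later of the act (11 June 2011) and discovery (27 April 2015), the claim accrued on 27 April 2015.
Adding the 6 years base period to 27 April 2015 gives a deadline of 27 April 2021, before any tolling.
The period was tolled for 143 days by the emergency suspension of filing deadlines (9 May 2017 to 29 September 2017), pushing the deadline to 17 September 2021.

17 September 2021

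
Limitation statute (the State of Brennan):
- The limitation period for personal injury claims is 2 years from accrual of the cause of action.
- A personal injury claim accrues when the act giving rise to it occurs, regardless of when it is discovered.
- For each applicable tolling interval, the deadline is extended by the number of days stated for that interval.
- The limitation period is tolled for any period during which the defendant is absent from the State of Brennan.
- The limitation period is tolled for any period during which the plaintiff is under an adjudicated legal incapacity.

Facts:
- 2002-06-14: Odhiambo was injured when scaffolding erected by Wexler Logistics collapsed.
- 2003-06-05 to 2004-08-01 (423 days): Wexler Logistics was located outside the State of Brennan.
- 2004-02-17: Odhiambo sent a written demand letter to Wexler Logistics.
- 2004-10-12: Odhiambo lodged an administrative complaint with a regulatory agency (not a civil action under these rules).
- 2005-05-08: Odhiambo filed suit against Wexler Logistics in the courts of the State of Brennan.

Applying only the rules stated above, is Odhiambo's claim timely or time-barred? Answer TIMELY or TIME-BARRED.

The limitation period began to run on 2002-06-14.
2 years from 2002-06-14 is 2004-06-14.
The defendant's absence from the jurisdiction from 2003-06-05 to 2004-08-01 tolled the period for 423 days, extending the deadline to 2005-08-11.
Nothing else in the chronology tolls or restarts the period.
Filing on 2005-05-08 beat the 2005-08-11 deadline — the action is timely.

TIMELY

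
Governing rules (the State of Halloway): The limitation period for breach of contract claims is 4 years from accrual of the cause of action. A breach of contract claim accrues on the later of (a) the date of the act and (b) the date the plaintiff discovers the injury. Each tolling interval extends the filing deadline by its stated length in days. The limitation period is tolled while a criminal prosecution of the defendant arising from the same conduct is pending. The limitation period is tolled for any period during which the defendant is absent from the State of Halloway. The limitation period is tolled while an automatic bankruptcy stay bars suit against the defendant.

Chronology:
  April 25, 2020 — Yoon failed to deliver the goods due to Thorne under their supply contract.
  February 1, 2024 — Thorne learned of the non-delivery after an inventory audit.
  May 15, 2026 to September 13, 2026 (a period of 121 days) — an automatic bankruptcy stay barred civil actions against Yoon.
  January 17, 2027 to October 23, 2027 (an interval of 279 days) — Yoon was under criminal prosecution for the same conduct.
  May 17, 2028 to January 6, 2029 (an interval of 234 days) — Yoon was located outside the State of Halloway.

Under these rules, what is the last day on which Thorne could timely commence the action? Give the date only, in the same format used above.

Taking the later of the act (April 25, 2020) and discovery (February 1, 2024), the claim accrued on February 1, 2024.
4 years from February 1, 2024 is February 1, 2028.
The period was tolled for 121 days by the automatic bankruptcy stay (May 15, 2026 to September 13, 2026), pushing the deadline to June 1, 2028.
The pending criminal prosecution from January 17, 2027 to October 23, 2027 tolled the period for 279 days, extending the deadline to March 7, 2029.
Because the defendant's absence from the jurisdiction ran from May 17, 2028 to January 6, 2029, the deadline is extended by 234 days to October 27, 2029.

October 27, 2029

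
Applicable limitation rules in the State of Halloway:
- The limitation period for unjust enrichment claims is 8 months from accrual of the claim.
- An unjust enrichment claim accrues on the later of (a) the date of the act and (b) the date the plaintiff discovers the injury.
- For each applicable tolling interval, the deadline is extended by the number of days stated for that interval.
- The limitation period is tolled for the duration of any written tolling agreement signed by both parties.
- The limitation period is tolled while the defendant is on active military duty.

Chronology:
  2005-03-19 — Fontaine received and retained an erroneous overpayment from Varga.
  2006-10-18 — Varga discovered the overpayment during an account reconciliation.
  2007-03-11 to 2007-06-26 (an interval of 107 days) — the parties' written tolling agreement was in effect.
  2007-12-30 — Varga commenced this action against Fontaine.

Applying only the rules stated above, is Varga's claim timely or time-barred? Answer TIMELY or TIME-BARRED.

TIME-BARRED

Taking the later of the act (2005-03-19) and discovery (2006-10-18), the claim accrued on 2006-10-18.
8 months from 2006-10-18 is 2007-06-18.
The written tolling agreement from 2007-03-11 to 2007-06-26 tolled the period for 107 days, extending the deadline to 2007-10-03.
Filing on 2007-12-30 missed the 2007-10-03 deadline — the action is time-barred.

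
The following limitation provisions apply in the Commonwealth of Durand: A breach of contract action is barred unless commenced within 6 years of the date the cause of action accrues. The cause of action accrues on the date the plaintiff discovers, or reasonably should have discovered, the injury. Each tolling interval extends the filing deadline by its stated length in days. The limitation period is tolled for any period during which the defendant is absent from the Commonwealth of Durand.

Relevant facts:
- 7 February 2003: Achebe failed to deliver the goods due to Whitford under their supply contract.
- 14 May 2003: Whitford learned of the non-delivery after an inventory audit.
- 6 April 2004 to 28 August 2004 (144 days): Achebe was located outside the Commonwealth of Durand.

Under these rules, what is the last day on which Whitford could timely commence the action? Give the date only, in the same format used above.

The claim did not accrue until Whitford discovered the injury on 14 May 2003; the 7 February 2003 act date does not start the clock under the stated rule.
The untolled deadline — 6 years after 14 May 2003 — is 14 May 2009.
The period was tolled for 144 days by the defendant's absence from the jurisdiction (6 April 2004 to 28 August 2004), pushing the deadline to 5 October 2009.

5 October 2009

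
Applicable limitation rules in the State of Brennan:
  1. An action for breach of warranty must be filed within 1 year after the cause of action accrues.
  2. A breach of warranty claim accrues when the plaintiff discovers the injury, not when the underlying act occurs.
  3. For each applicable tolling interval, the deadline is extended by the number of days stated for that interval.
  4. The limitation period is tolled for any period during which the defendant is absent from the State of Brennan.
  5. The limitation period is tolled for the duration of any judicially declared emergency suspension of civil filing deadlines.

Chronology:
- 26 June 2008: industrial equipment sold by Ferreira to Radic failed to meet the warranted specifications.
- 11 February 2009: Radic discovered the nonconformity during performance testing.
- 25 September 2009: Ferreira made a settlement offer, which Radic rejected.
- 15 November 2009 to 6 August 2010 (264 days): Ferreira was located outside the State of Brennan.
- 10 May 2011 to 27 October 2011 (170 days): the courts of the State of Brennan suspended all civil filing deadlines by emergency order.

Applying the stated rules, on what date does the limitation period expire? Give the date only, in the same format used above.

2 November 2010

The claim did not accrue until Radic discovered the injury on 11 February 2009; the 26 June 2008 act date does not start the clock under the stated rule.
The untolled deadline — 1 year after 11 February 2009 — is 11 February 2010.
Because the defendant's absence from the jurisdiction ran from 15 November 2009 to 6 August 2010, the deadline is extended by 264 days to 2 November 2010.
The emergency suspension of filing deadlines from 10 May 2011 to 27 October 2011 began after the period had already run on 2 November 2010, so it has no tolling effect.
Nothing else in the chronology tolls or restarts the period.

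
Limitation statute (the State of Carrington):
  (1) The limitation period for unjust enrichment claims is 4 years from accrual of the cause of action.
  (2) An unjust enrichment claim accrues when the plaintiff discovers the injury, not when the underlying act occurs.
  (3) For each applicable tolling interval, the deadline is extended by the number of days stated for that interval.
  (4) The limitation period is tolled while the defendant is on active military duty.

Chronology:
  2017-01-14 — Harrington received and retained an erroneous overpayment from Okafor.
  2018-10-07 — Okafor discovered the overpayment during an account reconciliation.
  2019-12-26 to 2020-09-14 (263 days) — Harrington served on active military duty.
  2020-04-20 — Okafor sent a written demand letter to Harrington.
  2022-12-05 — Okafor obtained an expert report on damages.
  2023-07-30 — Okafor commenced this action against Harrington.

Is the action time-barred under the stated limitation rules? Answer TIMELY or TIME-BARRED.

Under the discovery rule, the claim accrued on 2018-10-07, when Okafor discovered the injury — not on the 2017-01-14 date of the underlying act.
Adding the 4 years base period to 2018-10-07 gives a deadline of 2022-10-07, before any tolling.
The defendant's active military service from 2019-12-26 to 2020-09-14 tolled the period for 263 days, extending the deadline to 2023-06-27.
The other events in the timeline have no effect on the limitation period under the stated rules.
Okafor filed on 2023-07-30, after the 2023-06-27 deadline, so the action is time-barred.

TIME-BARRED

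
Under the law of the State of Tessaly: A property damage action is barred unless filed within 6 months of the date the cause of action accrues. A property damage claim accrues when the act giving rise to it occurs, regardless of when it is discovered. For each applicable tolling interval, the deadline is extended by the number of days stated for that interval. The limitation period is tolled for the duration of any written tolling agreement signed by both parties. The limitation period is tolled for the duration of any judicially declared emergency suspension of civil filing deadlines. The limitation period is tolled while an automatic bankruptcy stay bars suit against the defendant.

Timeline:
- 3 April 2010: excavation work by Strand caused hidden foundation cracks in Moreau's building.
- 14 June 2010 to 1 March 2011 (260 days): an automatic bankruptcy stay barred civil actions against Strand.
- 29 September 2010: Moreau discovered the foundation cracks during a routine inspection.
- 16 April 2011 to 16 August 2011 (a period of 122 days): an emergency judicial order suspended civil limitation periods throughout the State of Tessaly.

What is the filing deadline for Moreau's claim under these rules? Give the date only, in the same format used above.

20 October 2011

The claim accrued on 3 April 2010, when the wrongful act occurred; under the stated occurrence rule the 29 September 2010 discovery does not delay accrual.
6 months from 3 April 2010 is 3 October 2010.
Because the automatic bankruptcy stay ran from 14 June 2010 to 1 March 2011, the deadline is extended by 260 days to 20 June 2011.
The period was tolled for 122 days by the emergency suspension of filing deadlines (16 April 2011 to 16 August 2011), pushing the deadline to 20 October 2011.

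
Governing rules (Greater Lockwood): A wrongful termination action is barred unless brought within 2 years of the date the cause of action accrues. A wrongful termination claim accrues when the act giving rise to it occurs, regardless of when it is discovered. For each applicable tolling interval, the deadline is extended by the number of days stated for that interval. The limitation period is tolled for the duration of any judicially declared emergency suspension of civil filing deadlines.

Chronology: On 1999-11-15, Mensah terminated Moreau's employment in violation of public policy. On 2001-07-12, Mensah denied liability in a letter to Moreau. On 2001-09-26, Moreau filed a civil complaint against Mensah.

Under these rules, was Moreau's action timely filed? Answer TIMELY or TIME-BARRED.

The limitation period began to run on 1999-11-15.
Adding the 2 years base period to 1999-11-15 gives a deadline of 2001-11-15, before any tolling.
Nothing else in the chronology tolls or restarts the period.
Moreau filed on 2001-09-26, before the 2001-11-15 deadline, so the action is timely.

TIMELY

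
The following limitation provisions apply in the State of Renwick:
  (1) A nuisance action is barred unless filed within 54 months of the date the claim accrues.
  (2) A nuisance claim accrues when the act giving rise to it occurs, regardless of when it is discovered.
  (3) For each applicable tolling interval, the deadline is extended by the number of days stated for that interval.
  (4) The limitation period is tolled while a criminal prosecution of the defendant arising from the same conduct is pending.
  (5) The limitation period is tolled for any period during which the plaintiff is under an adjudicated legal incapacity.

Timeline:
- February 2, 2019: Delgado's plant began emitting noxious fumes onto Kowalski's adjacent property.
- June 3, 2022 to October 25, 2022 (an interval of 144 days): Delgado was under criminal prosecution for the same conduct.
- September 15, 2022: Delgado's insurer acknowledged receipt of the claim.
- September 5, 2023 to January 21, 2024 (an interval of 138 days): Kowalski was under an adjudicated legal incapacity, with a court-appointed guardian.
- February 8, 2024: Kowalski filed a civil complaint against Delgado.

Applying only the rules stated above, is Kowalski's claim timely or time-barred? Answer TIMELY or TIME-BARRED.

TIMELY

The claim accrued on February 2, 2019, when the wrongful act occurred.
Adding the 54 months base period to February 2, 2019 gives a deadline of August 2, 2023, before any tolling.
The period was tolled for 144 days by the pending criminal prosecution (June 3, 2022 to October 25, 2022), pushing the deadline to December 24, 2023.
The period was tolled for 138 days by the plaintiff's legal incapacity (September 5, 2023 to January 21, 2024), pushing the deadline to May 10, 2024.
The other events in the timeline have no effect on the limitation period under the stated rules.
Kowalski filed on February 8, 2024, before the May 10, 2024 deadline, so the action is timely.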